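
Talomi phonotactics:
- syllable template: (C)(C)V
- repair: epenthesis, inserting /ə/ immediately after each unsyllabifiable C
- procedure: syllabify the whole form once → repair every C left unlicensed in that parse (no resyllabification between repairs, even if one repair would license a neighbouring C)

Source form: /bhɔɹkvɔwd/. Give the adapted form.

bhɔɹəkvɔwədə

The consonants /ɹ/, /w/, /d/ cannot be parsed into a legal (C)(C)V syllable (no codas are permitted; onsets may contain at most 2 consonants).
Inserting the epenthetic vowel yields /ɹ/ → /ɹə/, /w/ → /wə/, /d/ → /də/.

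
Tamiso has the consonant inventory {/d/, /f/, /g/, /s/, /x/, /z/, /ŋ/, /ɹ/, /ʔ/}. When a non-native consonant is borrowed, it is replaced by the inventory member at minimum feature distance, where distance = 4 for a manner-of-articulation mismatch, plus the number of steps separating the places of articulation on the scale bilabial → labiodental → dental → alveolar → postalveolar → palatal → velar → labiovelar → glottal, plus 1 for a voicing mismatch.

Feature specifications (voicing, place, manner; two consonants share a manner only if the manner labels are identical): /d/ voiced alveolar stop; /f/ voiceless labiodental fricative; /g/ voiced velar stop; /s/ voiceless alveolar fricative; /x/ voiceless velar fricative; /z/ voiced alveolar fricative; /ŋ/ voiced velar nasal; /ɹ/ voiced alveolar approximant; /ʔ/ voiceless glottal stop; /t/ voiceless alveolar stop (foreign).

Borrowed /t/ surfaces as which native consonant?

d

/d/ is closest: same manner (stop), place distance 0 (alveolar→alveolar), voicing differs (+1); total 1. Next closest is /g/ at distance 4.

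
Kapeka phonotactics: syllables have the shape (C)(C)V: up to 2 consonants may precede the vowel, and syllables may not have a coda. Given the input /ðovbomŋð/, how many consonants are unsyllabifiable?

The consonants /m/, /ŋ/, /ð/ cannot be parsed into a legal (C)(C)V syllable (no codas are permitted; onsets may contain at most 2 consonants).

3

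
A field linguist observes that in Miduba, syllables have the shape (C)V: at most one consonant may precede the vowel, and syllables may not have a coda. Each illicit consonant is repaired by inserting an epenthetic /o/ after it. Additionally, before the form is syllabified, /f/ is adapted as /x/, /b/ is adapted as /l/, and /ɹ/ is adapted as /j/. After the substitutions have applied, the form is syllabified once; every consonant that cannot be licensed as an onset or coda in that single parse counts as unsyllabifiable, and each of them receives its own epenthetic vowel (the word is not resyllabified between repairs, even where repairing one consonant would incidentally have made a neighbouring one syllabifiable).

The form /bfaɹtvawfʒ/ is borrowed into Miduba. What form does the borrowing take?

loxajotovawoxoʒo

Substitution: /b/ → /l/, /f/ → /x/, /ɹ/ → /j/, giving /lxajtvawxʒ/.
Syllabifying with onset maximization leaves /l/, /j/, /t/, /w/, /x/, /ʒ/ stranded (no codas are permitted; onsets are limited to one consonant).
Epenthesis after each stranded consonant: /l/ → /lo/, /j/ → /jo/, /t/ → /to/, /w/ → /wo/, /x/ → /xo/, /ʒ/ → /ʒo/.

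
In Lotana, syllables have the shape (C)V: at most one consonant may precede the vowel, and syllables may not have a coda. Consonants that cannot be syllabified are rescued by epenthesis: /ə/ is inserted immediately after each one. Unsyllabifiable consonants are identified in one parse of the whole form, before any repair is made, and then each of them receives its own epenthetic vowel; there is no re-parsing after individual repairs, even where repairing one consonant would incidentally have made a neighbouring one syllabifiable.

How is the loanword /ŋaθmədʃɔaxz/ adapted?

Syllabifying with onset maximization leaves /θ/, /d/, /x/, /z/ stranded (no codas are permitted; onsets are limited to one consonant).
Each unlicensed consonant becomes the onset of a new syllable: /θ/ → /θə/, /d/ → /də/, /x/ → /xə/, /z/ → /zə/.

ŋaθəmədəʃɔaxəzə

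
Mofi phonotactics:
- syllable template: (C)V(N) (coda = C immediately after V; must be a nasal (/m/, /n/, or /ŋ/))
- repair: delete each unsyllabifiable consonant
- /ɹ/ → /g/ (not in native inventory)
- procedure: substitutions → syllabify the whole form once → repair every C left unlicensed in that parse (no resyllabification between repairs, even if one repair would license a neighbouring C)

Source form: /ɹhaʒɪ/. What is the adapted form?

Substitution: /ɹ/ → /g/, giving /ghaʒɪ/.
Syllabifying with onset maximization leaves /g/ stranded (only a nasal (/m/, /n/, or /ŋ/) is licensed in coda position; onsets are limited to one consonant).
Deletion applies to /g/.

haʒɪ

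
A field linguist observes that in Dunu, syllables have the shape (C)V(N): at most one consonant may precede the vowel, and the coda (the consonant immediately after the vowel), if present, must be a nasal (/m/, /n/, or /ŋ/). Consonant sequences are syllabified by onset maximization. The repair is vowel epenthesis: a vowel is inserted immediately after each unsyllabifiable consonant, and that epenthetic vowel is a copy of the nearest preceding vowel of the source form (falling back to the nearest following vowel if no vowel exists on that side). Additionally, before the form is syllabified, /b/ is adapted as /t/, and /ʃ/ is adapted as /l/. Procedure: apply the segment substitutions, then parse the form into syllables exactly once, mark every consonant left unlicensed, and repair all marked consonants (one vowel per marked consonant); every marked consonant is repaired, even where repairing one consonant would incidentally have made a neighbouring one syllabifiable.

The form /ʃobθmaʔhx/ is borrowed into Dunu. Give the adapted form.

Substitution: /ʃ/ → /l/, /b/ → /t/, giving /lotθmaʔhx/.
Under (C)V(N), the unsyllabifiable consonants are /t/, /θ/, /ʔ/, /h/, /x/ (only a nasal (/m/, /n/, or /ŋ/) is licensed in coda position; onsets are limited to one consonant).
Inserting the epenthetic vowel yields /t/ → /to/, /θ/ → /θo/, /ʔ/ → /ʔa/, /h/ → /ha/, /x/ → /xa/.

lotoθomaʔahaxa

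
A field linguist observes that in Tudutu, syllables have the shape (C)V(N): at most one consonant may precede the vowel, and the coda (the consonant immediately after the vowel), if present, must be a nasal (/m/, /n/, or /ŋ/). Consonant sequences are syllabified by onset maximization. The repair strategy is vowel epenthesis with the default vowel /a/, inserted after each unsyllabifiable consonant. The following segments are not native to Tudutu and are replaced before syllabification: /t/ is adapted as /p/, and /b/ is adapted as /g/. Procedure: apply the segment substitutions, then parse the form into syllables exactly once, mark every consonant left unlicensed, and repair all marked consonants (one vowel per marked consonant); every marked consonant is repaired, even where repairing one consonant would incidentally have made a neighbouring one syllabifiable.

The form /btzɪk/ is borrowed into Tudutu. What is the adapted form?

Substitution: /b/ → /g/, /t/ → /p/, giving /gpzɪk/.
Under (C)V(N), the unsyllabifiable consonants are /g/, /p/, /k/ (only a nasal (/m/, /n/, or /ŋ/) is licensed in coda position; onsets are limited to one consonant).
Epenthesis after each stranded consonant: /g/ → /ga/, /p/ → /pa/, /k/ → /ka/.

gapazɪka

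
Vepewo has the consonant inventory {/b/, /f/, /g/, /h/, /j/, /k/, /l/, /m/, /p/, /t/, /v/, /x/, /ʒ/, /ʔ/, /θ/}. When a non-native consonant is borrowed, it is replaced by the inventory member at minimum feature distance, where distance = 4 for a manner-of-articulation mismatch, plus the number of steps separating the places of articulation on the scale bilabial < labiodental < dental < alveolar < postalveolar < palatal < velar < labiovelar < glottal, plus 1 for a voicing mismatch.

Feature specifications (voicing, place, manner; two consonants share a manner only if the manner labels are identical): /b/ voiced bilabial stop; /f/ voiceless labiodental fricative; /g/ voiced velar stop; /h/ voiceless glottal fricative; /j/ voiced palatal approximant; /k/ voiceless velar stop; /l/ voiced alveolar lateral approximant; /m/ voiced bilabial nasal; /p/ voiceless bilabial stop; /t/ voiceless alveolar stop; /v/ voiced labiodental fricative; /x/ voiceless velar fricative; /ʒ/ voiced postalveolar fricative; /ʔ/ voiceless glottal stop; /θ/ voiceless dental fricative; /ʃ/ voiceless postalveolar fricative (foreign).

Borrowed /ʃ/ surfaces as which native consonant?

/ʒ/ is closest: same manner (fricative), place distance 0 (postalveolar→postalveolar), voicing differs (+1); total 1. Next closest is /x/ at distance 2.

ʒ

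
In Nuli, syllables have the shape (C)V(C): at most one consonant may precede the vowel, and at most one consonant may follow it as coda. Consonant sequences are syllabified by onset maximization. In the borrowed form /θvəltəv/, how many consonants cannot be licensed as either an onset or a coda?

1

The consonants /θ/ cannot be parsed into a legal (C)V(C) syllable (at most one coda consonant is licensed; onsets are limited to one consonant).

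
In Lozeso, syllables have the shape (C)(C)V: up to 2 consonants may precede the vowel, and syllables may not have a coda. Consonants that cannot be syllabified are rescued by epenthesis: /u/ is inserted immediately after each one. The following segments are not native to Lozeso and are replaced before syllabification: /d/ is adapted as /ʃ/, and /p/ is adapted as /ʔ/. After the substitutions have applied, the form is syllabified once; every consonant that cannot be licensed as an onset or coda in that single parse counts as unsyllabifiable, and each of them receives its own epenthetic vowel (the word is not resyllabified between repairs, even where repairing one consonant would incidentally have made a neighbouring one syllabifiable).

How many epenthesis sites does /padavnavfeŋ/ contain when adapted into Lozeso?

1

After substitution the input is /ʔaʃavnavfeŋ/.
The unsyllabifiable consonants are /ŋ/; each receives one epenthetic vowel.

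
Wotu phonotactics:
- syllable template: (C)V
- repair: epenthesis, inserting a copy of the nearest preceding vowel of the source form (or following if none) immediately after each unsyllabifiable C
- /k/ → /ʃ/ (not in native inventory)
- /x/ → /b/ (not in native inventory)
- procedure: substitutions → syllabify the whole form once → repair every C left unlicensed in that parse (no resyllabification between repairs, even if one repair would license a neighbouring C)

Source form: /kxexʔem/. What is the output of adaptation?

ʃebebeʔeme

Substitution: /k/ → /ʃ/, /x/ → /b/, giving /ʃbebʔem/.
The consonants /ʃ/, /b/, /m/ cannot be parsed into a legal (C)V syllable (no codas are permitted; onsets are limited to one consonant).
Inserting the epenthetic vowel yields /ʃ/ → /ʃe/, /b/ → /be/, /m/ → /me/.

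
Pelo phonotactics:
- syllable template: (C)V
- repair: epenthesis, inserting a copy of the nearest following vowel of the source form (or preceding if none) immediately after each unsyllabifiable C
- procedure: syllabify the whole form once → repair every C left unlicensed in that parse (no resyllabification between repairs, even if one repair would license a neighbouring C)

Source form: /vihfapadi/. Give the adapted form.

vihafapadi

Under (C)V, the unsyllabifiable consonants are /h/ (no codas are permitted; onsets are limited to one consonant).
Epenthesis after each stranded consonant: /h/ → /ha/.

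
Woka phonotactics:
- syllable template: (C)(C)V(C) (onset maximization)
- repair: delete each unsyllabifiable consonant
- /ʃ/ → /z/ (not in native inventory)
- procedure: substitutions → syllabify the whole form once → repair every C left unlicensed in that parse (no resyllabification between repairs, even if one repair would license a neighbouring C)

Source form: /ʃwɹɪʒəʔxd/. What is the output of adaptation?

Substitution: /ʃ/ → /z/, giving /zwɹɪʒəʔxd/.
Under (C)(C)V(C), the unsyllabifiable consonants are /z/, /x/, /d/ (at most one coda consonant is licensed; onsets may contain at most 2 consonants).
Deleting the stranded consonants removes /z/, /x/, /d/.

wɹɪʒəʔ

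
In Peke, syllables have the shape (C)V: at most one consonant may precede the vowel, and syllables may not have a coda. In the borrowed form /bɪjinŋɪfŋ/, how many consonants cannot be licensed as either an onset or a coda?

The consonants /n/, /f/, /ŋ/ cannot be parsed into a legal (C)V syllable (no codas are permitted; onsets are limited to one consonant).

3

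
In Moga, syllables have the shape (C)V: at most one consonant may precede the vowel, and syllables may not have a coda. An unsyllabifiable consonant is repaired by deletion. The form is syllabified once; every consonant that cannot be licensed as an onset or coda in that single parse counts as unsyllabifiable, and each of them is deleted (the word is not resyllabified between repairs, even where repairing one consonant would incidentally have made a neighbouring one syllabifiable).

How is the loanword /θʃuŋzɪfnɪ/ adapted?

Syllabifying with onset maximization leaves /θ/, /ŋ/, /f/ stranded (no codas are permitted; onsets are limited to one consonant).
Deleting the stranded consonants removes /θ/, /ŋ/, /f/.

ʃuzɪnɪ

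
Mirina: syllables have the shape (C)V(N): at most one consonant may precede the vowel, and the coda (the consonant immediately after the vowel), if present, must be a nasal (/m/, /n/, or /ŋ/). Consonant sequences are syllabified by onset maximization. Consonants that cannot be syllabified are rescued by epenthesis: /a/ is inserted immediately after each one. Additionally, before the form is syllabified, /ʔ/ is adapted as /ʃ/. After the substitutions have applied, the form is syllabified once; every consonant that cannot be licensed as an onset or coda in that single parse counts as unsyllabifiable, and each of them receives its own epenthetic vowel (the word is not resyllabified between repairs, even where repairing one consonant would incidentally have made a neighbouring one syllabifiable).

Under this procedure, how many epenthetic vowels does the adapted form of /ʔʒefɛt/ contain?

2

After substitution the input is /ʃʒefɛt/.
The unsyllabifiable consonants are /ʃ/, /t/; each receives one epenthetic vowel.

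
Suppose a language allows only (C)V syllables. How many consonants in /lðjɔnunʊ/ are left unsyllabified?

2

The consonants /l/, /ð/ cannot be parsed into a legal (C)V syllable (no codas are permitted; onsets are limited to one consonant).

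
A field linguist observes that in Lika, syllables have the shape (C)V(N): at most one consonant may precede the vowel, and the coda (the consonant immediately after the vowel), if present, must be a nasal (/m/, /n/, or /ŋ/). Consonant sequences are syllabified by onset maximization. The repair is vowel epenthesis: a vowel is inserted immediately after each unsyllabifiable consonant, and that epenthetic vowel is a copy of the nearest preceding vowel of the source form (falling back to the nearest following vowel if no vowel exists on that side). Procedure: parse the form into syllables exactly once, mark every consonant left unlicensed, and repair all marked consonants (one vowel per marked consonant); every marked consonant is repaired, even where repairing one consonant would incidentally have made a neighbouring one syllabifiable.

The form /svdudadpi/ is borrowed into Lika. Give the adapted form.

Under (C)V(N), the unsyllabifiable consonants are /s/, /v/, /d/ (only a nasal (/m/, /n/, or /ŋ/) is licensed in coda position; onsets are limited to one consonant).
Inserting the epenthetic vowel yields /s/ → /su/, /v/ → /vu/, /d/ → /da/.

suvududadapi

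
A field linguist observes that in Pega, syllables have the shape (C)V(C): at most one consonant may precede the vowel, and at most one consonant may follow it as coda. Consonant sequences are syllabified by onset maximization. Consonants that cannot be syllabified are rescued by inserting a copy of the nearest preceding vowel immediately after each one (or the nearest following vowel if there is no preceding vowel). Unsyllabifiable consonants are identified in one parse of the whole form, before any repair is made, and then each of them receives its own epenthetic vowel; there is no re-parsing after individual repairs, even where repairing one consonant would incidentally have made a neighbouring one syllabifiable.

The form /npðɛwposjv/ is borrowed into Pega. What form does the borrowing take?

The consonants /n/, /p/, /j/, /v/ cannot be parsed into a legal (C)V(C) syllable (at most one coda consonant is licensed; onsets are limited to one consonant).
Each unlicensed consonant becomes the onset of a new syllable: /n/ → /nɛ/, /p/ → /pɛ/, /j/ → /jo/, /v/ → /vo/.

nɛpɛðɛwposjovo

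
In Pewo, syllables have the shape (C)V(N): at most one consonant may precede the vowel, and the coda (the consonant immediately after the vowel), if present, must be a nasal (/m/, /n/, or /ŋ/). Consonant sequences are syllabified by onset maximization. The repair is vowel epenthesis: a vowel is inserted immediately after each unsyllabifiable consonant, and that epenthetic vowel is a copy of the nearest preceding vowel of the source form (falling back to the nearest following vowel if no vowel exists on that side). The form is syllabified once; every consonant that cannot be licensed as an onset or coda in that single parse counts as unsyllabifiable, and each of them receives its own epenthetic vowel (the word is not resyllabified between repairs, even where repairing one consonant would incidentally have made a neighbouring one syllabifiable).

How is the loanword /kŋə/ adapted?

Under (C)V(N), the unsyllabifiable consonants are /k/ (only a nasal (/m/, /n/, or /ŋ/) is licensed in coda position; onsets are limited to one consonant).
Inserting the epenthetic vowel yields /k/ → /kə/.

kəŋə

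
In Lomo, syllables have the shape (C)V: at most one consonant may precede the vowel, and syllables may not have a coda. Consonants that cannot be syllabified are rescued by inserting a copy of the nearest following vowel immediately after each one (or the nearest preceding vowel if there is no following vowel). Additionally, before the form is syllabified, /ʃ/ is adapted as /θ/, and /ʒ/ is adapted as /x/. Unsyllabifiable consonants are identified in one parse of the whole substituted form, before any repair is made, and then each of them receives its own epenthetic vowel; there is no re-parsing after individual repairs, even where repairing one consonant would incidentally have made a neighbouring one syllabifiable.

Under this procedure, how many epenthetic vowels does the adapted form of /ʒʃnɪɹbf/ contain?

After substitution the input is /xθnɪɹbf/.
The unsyllabifiable consonants are /x/, /θ/, /ɹ/, /b/, /f/; each receives one epenthetic vowel.

5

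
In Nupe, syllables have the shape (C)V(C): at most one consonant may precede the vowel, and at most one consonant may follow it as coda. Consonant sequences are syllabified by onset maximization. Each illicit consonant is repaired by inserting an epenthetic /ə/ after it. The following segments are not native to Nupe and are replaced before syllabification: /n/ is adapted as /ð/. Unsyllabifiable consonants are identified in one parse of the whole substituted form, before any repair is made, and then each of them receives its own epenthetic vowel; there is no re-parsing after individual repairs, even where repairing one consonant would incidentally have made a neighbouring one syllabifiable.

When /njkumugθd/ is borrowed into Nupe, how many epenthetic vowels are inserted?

After substitution the input is /ðjkumugθd/.
The unsyllabifiable consonants are /ð/, /j/, /θ/, /d/; each receives one epenthetic vowel.

4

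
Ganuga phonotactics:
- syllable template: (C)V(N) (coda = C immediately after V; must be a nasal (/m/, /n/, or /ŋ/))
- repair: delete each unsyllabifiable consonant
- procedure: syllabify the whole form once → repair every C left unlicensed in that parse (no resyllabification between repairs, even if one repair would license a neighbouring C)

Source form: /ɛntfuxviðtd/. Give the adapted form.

Under (C)V(N), the unsyllabifiable consonants are /t/, /x/, /ð/, /t/, /d/ (only a nasal (/m/, /n/, or /ŋ/) is licensed in coda position; onsets are limited to one consonant).
Each unlicensed consonant is deleted: /t/, /x/, /ð/, /t/, /d/.

ɛnfuvi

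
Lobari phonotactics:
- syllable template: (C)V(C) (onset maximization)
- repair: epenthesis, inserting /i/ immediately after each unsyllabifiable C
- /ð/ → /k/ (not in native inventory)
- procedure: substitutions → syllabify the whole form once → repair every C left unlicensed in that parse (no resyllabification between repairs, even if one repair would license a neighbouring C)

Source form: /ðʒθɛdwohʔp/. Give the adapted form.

kiʒiθɛdwohʔipi

Substitution: /ð/ → /k/, giving /kʒθɛdwohʔp/.
Under (C)V(C), the unsyllabifiable consonants are /k/, /ʒ/, /ʔ/, /p/ (at most one coda consonant is licensed; onsets are limited to one consonant).
Each unlicensed consonant becomes the onset of a new syllable: /k/ → /ki/, /ʒ/ → /ʒi/, /ʔ/ → /ʔi/, /p/ → /pi/.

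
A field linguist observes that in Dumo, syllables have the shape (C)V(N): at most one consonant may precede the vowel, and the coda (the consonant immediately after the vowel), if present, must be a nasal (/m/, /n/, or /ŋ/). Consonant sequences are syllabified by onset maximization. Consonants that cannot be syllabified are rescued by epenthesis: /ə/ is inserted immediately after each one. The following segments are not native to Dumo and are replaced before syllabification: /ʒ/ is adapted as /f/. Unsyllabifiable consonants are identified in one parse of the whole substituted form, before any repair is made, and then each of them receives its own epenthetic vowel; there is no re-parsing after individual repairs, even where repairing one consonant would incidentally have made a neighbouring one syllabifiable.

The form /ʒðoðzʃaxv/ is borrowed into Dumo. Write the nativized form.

Substitution: /ʒ/ → /f/, giving /fðoðzʃaxv/.
Syllabifying with onset maximization leaves /f/, /ð/, /z/, /x/, /v/ stranded (only a nasal (/m/, /n/, or /ŋ/) is licensed in coda position; onsets are limited to one consonant).
Epenthesis after each stranded consonant: /f/ → /fə/, /ð/ → /ðə/, /z/ → /zə/, /x/ → /xə/, /v/ → /və/.

fəðoðəzəʃaxəvə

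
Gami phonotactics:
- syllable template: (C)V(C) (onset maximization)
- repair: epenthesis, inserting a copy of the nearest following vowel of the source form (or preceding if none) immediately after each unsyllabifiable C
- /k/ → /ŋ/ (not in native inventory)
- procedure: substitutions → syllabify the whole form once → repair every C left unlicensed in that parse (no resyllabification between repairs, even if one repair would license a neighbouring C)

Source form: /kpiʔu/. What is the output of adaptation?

ŋipiʔu

Substitution: /k/ → /ŋ/, giving /ŋpiʔu/.
Syllabifying with onset maximization leaves /ŋ/ stranded (at most one coda consonant is licensed; onsets are limited to one consonant).
Each unlicensed consonant becomes the onset of a new syllable: /ŋ/ → /ŋi/.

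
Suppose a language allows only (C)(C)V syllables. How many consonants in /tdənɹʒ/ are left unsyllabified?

Syllabifying with onset maximization leaves /n/, /ɹ/, /ʒ/ stranded (no codas are permitted; onsets may contain at most 2 consonants).

3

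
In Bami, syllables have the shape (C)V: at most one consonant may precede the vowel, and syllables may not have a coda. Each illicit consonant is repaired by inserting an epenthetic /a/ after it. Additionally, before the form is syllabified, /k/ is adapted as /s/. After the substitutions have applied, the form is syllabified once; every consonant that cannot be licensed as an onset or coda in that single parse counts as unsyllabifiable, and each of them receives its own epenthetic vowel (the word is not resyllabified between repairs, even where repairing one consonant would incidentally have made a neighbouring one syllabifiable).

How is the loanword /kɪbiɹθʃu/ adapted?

Substitution: /k/ → /s/, giving /sɪbiɹθʃu/.
Syllabifying with onset maximization leaves /ɹ/, /θ/ stranded (no codas are permitted; onsets are limited to one consonant).
Epenthesis after each stranded consonant: /ɹ/ → /ɹa/, /θ/ → /θa/.

sɪbiɹaθaʃu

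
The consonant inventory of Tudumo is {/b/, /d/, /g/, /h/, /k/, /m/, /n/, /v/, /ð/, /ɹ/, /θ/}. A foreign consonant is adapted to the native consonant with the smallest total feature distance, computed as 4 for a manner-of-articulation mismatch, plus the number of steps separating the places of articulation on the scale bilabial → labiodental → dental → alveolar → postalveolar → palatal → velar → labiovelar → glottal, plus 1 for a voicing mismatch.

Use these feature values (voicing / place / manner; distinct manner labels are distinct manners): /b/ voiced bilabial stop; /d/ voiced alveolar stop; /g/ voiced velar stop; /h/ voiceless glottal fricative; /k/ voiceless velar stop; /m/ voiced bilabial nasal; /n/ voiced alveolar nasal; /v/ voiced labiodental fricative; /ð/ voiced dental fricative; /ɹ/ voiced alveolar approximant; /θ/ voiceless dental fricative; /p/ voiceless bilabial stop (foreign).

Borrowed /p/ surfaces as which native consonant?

/b/ is closest: same manner (stop), place distance 0 (bilabial→bilabial), voicing differs (+1); total 1. Next closest is /d/ at distance 4.

b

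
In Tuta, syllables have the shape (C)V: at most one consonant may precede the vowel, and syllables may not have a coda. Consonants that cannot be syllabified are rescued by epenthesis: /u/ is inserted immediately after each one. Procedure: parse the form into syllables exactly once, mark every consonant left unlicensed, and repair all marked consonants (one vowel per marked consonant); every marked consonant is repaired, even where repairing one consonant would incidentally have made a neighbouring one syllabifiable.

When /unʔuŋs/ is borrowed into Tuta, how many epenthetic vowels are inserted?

3

The unsyllabifiable consonants are /n/, /ŋ/, /s/; each receives one epenthetic vowel.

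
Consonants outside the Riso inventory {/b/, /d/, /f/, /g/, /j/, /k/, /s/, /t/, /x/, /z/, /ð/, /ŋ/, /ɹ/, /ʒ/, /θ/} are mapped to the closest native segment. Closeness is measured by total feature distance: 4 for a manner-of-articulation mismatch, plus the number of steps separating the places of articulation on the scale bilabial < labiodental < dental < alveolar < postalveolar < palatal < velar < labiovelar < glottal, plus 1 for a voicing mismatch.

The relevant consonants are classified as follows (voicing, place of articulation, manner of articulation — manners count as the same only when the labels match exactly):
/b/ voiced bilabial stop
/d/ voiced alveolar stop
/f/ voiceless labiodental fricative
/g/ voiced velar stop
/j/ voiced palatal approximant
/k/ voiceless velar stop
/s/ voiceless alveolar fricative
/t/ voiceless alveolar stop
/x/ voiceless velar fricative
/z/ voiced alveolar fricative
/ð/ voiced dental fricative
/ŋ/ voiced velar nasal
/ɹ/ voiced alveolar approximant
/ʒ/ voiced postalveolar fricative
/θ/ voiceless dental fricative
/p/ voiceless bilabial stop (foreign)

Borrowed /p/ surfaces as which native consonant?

/b/ is closest: same manner (stop), place distance 0 (bilabial→bilabial), voicing differs (+1); total 1. Next closest is /t/ at distance 3.

b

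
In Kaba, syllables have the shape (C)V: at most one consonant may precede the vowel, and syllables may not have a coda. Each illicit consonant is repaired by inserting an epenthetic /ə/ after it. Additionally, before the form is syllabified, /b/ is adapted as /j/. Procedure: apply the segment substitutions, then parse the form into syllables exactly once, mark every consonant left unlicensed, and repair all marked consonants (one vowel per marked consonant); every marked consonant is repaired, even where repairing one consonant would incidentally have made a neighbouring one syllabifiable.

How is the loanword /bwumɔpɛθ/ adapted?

jəwumɔpɛθə

Substitution: /b/ → /j/, giving /jwumɔpɛθ/.
Under (C)V, the unsyllabifiable consonants are /j/, /θ/ (no codas are permitted; onsets are limited to one consonant).
Epenthesis after each stranded consonant: /j/ → /jə/, /θ/ → /θə/.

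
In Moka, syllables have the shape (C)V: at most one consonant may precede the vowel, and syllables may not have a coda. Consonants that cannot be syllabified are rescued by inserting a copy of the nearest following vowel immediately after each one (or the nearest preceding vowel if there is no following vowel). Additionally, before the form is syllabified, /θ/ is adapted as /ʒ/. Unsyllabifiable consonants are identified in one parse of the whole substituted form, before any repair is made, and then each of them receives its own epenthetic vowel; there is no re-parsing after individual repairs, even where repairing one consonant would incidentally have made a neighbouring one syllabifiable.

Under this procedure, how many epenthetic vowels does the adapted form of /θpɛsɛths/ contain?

After substitution the input is /ʒpɛsɛths/.
The unsyllabifiable consonants are /ʒ/, /t/, /h/, /s/; each receives one epenthetic vowel.

4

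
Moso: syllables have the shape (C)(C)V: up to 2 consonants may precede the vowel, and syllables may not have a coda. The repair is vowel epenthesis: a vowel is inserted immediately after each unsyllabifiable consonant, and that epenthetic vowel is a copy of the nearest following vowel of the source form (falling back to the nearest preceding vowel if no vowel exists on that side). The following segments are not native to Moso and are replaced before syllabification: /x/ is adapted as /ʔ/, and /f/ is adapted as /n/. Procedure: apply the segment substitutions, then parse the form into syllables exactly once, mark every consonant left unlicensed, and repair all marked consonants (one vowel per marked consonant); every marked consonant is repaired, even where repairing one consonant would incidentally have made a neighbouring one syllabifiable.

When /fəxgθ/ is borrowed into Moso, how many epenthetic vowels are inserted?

3

After substitution the input is /nəʔgθ/.
The unsyllabifiable consonants are /ʔ/, /g/, /θ/; each receives one epenthetic vowel.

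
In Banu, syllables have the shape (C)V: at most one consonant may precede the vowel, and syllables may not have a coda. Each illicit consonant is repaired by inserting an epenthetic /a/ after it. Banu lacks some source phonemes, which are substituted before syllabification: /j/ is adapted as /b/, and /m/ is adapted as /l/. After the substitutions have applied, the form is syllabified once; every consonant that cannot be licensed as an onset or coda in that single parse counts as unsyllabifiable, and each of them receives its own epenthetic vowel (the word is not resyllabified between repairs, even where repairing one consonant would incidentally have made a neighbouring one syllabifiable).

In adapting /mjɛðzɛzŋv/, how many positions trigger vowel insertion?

After substitution the input is /lbɛðzɛzŋv/.
The unsyllabifiable consonants are /l/, /ð/, /z/, /ŋ/, /v/; each receives one epenthetic vowel.

5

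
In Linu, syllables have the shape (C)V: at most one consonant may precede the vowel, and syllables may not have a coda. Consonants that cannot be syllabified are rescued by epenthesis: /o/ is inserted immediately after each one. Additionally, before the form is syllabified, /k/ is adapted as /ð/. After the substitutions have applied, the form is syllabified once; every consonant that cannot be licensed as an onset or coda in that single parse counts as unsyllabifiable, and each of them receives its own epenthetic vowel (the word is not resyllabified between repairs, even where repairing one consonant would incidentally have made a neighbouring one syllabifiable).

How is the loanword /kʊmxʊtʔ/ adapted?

ðʊmoxʊtoʔo

Substitution: /k/ → /ð/, giving /ðʊmxʊtʔ/.
Under (C)V, the unsyllabifiable consonants are /m/, /t/, /ʔ/ (no codas are permitted; onsets are limited to one consonant).
Epenthesis after each stranded consonant: /m/ → /mo/, /t/ → /to/, /ʔ/ → /ʔo/.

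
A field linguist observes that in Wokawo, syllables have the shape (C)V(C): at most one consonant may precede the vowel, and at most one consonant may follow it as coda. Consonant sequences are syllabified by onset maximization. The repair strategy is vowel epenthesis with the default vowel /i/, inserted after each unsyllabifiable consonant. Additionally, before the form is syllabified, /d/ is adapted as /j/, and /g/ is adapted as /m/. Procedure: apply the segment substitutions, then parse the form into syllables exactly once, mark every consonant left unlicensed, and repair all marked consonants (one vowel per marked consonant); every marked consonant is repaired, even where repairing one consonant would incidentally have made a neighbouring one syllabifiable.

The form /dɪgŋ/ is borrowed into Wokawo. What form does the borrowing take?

jɪmŋi

Substitution: /d/ → /j/, /g/ → /m/, giving /jɪmŋ/.
Under (C)V(C), the unsyllabifiable consonants are /ŋ/ (at most one coda consonant is licensed; onsets are limited to one consonant).
Epenthesis after each stranded consonant: /ŋ/ → /ŋi/.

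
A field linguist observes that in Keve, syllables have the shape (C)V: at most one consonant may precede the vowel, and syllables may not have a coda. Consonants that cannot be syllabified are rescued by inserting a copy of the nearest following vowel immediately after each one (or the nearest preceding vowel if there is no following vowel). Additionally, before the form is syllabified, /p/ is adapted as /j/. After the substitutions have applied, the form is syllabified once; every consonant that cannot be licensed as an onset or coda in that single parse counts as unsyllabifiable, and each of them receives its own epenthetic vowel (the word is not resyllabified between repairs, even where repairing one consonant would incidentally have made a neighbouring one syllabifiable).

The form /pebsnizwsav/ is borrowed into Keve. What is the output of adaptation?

jebisinizawasava

Substitution: /p/ → /j/, giving /jebsnizwsav/.
Syllabifying with onset maximization leaves /b/, /s/, /z/, /w/, /v/ stranded (no codas are permitted; onsets are limited to one consonant).
Each unlicensed consonant becomes the onset of a new syllable: /b/ → /bi/, /s/ → /si/, /z/ → /za/, /w/ → /wa/, /v/ → /va/.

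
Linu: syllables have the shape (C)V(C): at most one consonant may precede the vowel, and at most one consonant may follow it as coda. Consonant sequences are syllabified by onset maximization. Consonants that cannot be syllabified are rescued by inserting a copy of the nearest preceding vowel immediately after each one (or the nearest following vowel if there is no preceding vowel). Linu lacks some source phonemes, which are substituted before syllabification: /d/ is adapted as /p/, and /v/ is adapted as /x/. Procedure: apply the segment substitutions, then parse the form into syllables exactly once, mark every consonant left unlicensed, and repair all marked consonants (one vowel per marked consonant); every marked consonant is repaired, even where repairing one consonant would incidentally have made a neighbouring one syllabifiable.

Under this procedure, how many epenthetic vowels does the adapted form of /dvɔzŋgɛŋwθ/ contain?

After substitution the input is /pxɔzŋgɛŋwθ/.
The unsyllabifiable consonants are /p/, /ŋ/, /w/, /θ/; each receives one epenthetic vowel.

4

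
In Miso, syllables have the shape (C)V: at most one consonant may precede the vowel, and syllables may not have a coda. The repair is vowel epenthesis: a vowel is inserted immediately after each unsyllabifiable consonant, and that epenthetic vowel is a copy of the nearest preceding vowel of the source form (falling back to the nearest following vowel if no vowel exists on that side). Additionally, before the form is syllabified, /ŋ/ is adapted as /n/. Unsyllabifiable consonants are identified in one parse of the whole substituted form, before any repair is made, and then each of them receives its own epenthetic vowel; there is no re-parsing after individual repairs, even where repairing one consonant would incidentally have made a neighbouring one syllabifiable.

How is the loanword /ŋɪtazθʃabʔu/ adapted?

Substitution: /ŋ/ → /n/, giving /nɪtazθʃabʔu/.
Syllabifying with onset maximization leaves /z/, /θ/, /b/ stranded (no codas are permitted; onsets are limited to one consonant).
Epenthesis after each stranded consonant: /z/ → /za/, /θ/ → /θa/, /b/ → /ba/.

nɪtazaθaʃabaʔu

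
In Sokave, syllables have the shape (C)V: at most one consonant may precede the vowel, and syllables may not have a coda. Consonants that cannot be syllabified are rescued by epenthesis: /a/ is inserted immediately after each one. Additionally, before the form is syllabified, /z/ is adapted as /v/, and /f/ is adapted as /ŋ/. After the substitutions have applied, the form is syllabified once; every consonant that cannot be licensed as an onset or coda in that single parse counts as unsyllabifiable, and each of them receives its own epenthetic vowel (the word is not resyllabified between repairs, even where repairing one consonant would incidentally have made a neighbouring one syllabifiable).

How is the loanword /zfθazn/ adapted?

vaŋaθavana

Substitution: /z/ → /v/, /f/ → /ŋ/, giving /vŋθavn/.
Syllabifying with onset maximization leaves /v/, /ŋ/, /v/, /n/ stranded (no codas are permitted; onsets are limited to one consonant).
Inserting the epenthetic vowel yields /v/ → /va/, /ŋ/ → /ŋa/, /v/ → /va/, /n/ → /na/.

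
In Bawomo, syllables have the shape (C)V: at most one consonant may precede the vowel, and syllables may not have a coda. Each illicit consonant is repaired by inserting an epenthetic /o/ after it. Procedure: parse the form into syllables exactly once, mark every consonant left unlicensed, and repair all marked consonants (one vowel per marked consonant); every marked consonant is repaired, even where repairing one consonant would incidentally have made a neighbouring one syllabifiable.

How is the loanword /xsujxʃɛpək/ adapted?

xosujoxoʃɛpəko

Under (C)V, the unsyllabifiable consonants are /x/, /j/, /x/, /k/ (no codas are permitted; onsets are limited to one consonant).
Each unlicensed consonant becomes the onset of a new syllable: /x/ → /xo/, /j/ → /jo/, /x/ → /xo/, /k/ → /ko/.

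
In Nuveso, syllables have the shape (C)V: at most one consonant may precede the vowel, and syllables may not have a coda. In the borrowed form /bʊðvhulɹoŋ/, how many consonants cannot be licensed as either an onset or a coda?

Syllabifying with onset maximization leaves /ð/, /v/, /l/, /ŋ/ stranded (no codas are permitted; onsets are limited to one consonant).

4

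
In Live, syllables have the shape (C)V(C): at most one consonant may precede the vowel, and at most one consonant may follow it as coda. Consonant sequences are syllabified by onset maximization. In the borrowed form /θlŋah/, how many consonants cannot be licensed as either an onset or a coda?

Under (C)V(C), the unsyllabifiable consonants are /θ/, /l/ (at most one coda consonant is licensed; onsets are limited to one consonant).

2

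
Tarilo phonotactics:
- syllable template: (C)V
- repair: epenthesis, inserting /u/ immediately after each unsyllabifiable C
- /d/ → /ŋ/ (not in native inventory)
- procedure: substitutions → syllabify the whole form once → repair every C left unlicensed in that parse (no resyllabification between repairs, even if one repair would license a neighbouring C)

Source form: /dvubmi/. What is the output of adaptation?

Substitution: /d/ → /ŋ/, giving /ŋvubmi/.
Syllabifying with onset maximization leaves /ŋ/, /b/ stranded (no codas are permitted; onsets are limited to one consonant).
Each unlicensed consonant becomes the onset of a new syllable: /ŋ/ → /ŋu/, /b/ → /bu/.

ŋuvubumi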